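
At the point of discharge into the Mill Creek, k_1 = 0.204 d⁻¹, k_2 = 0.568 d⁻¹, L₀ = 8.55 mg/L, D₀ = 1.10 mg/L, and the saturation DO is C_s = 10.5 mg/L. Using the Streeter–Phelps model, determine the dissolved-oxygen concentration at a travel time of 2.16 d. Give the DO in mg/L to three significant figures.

DO ≈ 8.50 mg/L

k_1 L₀/(k_2−k_1) = 0.204×8.55/(0.568−0.204) = 1.744/0.3640 = 4.792 mg/L.
e^(−k_1 t) = e^(−0.204×2.160) = 0.6436; e^(−k_2 t) = e^(−0.568×2.160) = 0.2932.
D = 4.792 × (0.6436 − 0.2932) + 1.10 × 0.2932 = 1.679 + 0.3225 = 2.002 mg/L.
DO = C_s − D = 10.5 − 2.002 = 8.498 mg/L.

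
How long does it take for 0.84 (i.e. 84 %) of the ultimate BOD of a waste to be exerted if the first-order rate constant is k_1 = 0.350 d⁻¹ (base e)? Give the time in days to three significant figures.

y/L₀ = 1 − e^(−k_1 t) = 0.84 ⇒ e^(−k_1 t) = 0.160
t = −ln(0.160) / 0.350 = 1.833 / 0.350 = 5.236 d.

t ≈ 5.24 d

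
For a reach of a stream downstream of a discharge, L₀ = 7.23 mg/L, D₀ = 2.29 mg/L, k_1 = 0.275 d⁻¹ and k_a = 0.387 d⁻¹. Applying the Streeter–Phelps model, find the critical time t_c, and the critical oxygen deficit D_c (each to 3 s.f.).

t_c ≈ 1.82 d; D_c ≈ 3.12 mg/L

At the critical point dD/dt = 0, so k_1 L₀ e^(−k_1 t) = k_a D. Substituting D(t) from the Streeter–Phelps equation and solving for t gives
t_c = ln[(k_a/k_1)(1 − D₀(k_a−k_1)/(k_1 L₀))] / (k_a−k_1).
Here k_a−k_1 = 0.1120 d⁻¹ and 1 − D₀(k_a−k_1)/(k_1 L₀) = 1 − 2.29×0.1120/(0.275×7.23) = 0.8710, so
t_c = ln(1.407 × 0.8710) / 0.1120 = 0.2035 / 0.1120 = 1.817 d.
L(t_c) = L₀ e^(−k_1 t_c) = 7.23 × 0.6067 = 4.386 mg/L, and at the critical point k_a D_c = k_1 L, so D_c = (0.275/0.387) × 4.386 = 3.117 mg/L.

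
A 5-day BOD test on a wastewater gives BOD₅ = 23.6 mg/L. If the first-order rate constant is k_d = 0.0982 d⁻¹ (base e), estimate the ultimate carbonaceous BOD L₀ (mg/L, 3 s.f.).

L₀ ≈ 60.8 mg/L

BOD₅ = L₀(1 − e^(−5k_d)) ⇒ L₀ = BOD₅ / (1 − e^(−5×0.0982))
= 23.6 / (1 − 0.6120) = 23.6 / 0.3880 = 60.83 mg/L.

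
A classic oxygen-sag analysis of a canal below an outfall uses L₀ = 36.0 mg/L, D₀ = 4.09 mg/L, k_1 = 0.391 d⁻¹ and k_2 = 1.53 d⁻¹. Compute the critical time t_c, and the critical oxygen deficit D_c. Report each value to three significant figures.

t_c = [1/(k_2−k_1)] ln[(k_2/k_1)(1 − D₀(k_2−k_1)/(k_1 L₀))]
= [1/(1.53−0.391)] ln[(1.53/0.391)(1 − 4.09×1.139/(0.391×36.0))]
= (1/1.139) ln[3.913 × 0.6690] = 0.8780 × ln(2.618) = 0.8780 × 0.9624 = 0.8450 d.
D_c = (k_1/k_2) L₀ e^(−k_1 t_c) = (0.391/1.53) × 36.0 × e^(−0.391×0.8450) = 0.2556 × 36.0 × 0.7187 = 6.612 mg/L.

t_c ≈ 0.845 d; D_c ≈ 6.61 mg/L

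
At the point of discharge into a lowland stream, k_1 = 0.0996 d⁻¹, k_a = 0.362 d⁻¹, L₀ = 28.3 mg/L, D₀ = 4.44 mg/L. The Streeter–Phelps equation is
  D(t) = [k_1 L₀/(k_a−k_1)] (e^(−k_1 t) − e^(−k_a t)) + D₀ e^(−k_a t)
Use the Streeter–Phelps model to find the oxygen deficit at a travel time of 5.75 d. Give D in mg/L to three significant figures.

D ≈ 5.27 mg/L

k_1 L₀/(k_a−k_1) = 0.0996×28.3/(0.362−0.0996) = 2.819/0.2624 = 10.74 mg/L.
e^(−k_1 t) = e^(−0.0996×5.750) = 0.5640; e^(−k_a t) = e^(−0.362×5.750) = 0.1247.
D = 10.74 × (0.5640 − 0.1247) + 4.44 × 0.1247 = 4.718 + 0.5539 = 5.272 mg/L.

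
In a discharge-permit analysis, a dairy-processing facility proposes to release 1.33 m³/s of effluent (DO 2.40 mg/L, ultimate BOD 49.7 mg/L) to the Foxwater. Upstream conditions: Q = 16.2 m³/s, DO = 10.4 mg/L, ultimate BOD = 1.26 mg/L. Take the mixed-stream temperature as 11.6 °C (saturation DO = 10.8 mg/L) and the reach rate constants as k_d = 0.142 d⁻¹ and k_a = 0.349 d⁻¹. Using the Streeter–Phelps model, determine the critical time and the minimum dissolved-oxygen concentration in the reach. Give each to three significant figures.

t_c ≈ 2.64 d; minimum DO ≈ 9.42 mg/L

Mixed DO = (16.2×10.4 + 1.33×2.40)/(16.2+1.33) = 171.7/17.53 = 9.793 mg/L.
Mixed L₀ = (16.2×1.26 + 1.33×49.7)/(17.53) = 86.51/17.53 = 4.935 mg/L.
Initial deficit D₀ = C_s − DO₀ = 10.8 − 9.793 = 1.007 mg/L.
t_c = (1/0.2070) ln[(0.349/0.142)(1 − 1.007×0.2070/(0.142×4.935))] = 4.831 × ln(1.727) = 2.639 d.
D_c = (0.142/0.349) × 4.935 × e^(−0.142×2.639) = 0.4069 × 4.935 × 0.6875 = 1.380 mg/L.
Minimum DO = 10.8 − 1.380 = 9.420 mg/L.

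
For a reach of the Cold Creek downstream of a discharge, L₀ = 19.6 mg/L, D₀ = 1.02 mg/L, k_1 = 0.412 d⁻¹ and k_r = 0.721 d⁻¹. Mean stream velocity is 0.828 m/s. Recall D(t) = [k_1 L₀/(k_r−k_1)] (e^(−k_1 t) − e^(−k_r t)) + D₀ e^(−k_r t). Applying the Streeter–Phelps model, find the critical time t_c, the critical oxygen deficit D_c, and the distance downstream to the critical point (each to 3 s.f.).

t_c ≈ 1.68 d; D_c ≈ 5.60 mg/L; x_c ≈ 120 km

With k_r/k_1 = 1.750 and 1 − D₀(k_r−k_1)/(k_1 L₀) = 0.9610,
t_c = ln(1.750 × 0.9610) / (0.721 − 0.412) = ln(1.682) / 0.3090 = 0.5198/0.3090 = 1.682 d.
D_c = (k_1/k_r) L₀ e^(−k_1 t_c) = (0.412/0.721) × 19.6 × e^(−0.412×1.682) = 0.5714 × 19.6 × 0.5000 = 5.600 mg/L.
x_c = v t_c = 0.828 m/s × 1.682 d × 86400 s/d = 120300 m ≈ 120 km.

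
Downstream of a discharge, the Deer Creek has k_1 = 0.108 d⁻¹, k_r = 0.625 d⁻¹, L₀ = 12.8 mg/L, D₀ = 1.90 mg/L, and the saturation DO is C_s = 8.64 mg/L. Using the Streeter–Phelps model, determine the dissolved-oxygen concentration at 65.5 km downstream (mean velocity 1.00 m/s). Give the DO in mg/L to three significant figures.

DO ≈ 6.66 mg/L

Travel time t = x/v = 65.5 km / (1.00 m/s) = 65500 m / 1.00 m/s = 65500 s = 0.7581 d.
k_1 L₀/(k_r−k_1) = 0.108×12.8/(0.625−0.108) = 1.382/0.5170 = 2.674 mg/L.
e^(−k_1 t) = e^(−0.108×0.7581) = 0.9214; e^(−k_r t) = e^(−0.625×0.7581) = 0.6226.
D = 2.674 × (0.9214 − 0.6226) + 1.90 × 0.6226 = 0.7989 + 1.183 = 1.982 mg/L.
DO = C_s − D = 8.64 − 1.982 = 6.658 mg/L.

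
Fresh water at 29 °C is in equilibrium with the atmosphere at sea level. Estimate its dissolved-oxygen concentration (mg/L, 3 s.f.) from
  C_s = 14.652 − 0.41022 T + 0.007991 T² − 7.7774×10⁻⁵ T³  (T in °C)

C_s ≈ 7.58 mg/L

C_s = 14.652 − 0.41022×29 + 0.007991×29² − 7.7774×10⁻⁵×29³ = 7.579 mg/L.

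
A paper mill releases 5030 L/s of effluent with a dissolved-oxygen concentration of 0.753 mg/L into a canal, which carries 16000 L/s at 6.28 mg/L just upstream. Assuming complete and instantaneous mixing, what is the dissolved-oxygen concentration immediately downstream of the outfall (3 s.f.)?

4.96 mg/L

Flow-weighted mixing: C = (Q_r C_r + Q_w C_w)/(Q_r + Q_w)
= (16000×6.28 + 5030×0.753)/(16000 + 5030) = 104300/21030 = 4.958 mg/L.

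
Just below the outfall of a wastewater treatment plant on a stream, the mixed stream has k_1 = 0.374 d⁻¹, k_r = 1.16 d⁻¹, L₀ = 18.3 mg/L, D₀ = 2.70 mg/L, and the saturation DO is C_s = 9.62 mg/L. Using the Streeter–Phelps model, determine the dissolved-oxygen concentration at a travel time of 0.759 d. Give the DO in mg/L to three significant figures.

k_1 L₀/(k_r−k_1) = 0.374×18.3/(1.16−0.374) = 6.844/0.7860 = 8.708 mg/L.
e^(−k_1 t) = e^(−0.374×0.7590) = 0.7529; e^(−k_r t) = e^(−1.16×0.7590) = 0.4146.
D = 8.708 × (0.7529 − 0.4146) + 2.70 × 0.4146 = 2.946 + 1.119 = 4.065 mg/L.
DO = C_s − D = 9.62 − 4.065 = 5.555 mg/L.

DO ≈ 5.56 mg/L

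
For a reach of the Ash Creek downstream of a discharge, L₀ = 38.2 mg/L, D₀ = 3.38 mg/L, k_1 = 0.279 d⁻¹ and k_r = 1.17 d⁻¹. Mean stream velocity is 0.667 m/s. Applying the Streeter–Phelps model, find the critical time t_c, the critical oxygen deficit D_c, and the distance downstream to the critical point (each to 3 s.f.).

t_c = [1/(k_r−k_1)] ln[(k_r/k_1)(1 − D₀(k_r−k_1)/(k_1 L₀))]
= [1/(1.17−0.279)] ln[(1.17/0.279)(1 − 3.38×0.8910/(0.279×38.2))]
= (1/0.8910) ln[4.194 × 0.7174] = 1.122 × ln(3.009) = 1.122 × 1.101 = 1.236 d.
L(t_c) = L₀ e^(−k_1 t_c) = 38.2 × 0.7083 = 27.06 mg/L, and at the critical point k_r D_c = k_1 L, so D_c = (0.279/1.17) × 27.06 = 6.452 mg/L.
x_c = v t_c = 0.667 m/s × 1.236 d × 86400 s/d = 71240 m ≈ 71.2 km.

t_c ≈ 1.24 d; D_c ≈ 6.45 mg/L; x_c ≈ 71.2 km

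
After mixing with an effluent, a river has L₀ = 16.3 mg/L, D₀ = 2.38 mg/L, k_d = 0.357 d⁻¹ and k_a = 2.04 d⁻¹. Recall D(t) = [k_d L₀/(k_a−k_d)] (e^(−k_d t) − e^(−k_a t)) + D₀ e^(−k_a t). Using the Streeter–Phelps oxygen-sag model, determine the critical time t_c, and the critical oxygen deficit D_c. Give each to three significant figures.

t_c = [1/(k_a−k_d)] ln[(k_a/k_d)(1 − D₀(k_a−k_d)/(k_d L₀))]
= [1/(2.04−0.357)] ln[(2.04/0.357)(1 − 2.38×1.683/(0.357×16.3))]
= (1/1.683) ln[5.714 × 0.3117] = 0.5942 × ln(1.781) = 0.5942 × 0.5771 = 0.3429 d.
D_c = (k_d/k_a) L₀ e^(−k_d t_c) = (0.357/2.04) × 16.3 × e^(−0.357×0.3429) = 0.1750 × 16.3 × 0.8848 = 2.524 mg/L.

t_c ≈ 0.343 d; D_c ≈ 2.52 mg/L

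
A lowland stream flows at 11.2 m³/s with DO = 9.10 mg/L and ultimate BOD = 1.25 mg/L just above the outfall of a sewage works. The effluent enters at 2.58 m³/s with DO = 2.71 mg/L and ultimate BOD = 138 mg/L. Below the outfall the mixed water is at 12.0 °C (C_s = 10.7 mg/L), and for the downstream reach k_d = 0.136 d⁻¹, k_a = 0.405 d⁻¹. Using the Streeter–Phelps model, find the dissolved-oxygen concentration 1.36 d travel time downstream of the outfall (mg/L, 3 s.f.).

Mixed DO = (11.2×9.10 + 2.58×2.71)/(11.2+2.58) = 108.9/13.78 = 7.904 mg/L.
Mixed L₀ = (11.2×1.25 + 2.58×138)/(13.78) = 370.0/13.78 = 26.85 mg/L.
Initial deficit D₀ = C_s − DO₀ = 10.7 − 7.904 = 2.796 mg/L.
D(1.36) = [0.136×26.85/(0.405−0.136)](e^(−0.136×1.36) − e^(−0.405×1.36)) + 2.796 e^(−0.405×1.36)
= 13.58 × (0.8311 − 0.5765) + 2.796 × 0.5765 = 5.069 mg/L.
DO = 10.7 − 5.069 = 5.631 mg/L.

DO ≈ 5.63 mg/L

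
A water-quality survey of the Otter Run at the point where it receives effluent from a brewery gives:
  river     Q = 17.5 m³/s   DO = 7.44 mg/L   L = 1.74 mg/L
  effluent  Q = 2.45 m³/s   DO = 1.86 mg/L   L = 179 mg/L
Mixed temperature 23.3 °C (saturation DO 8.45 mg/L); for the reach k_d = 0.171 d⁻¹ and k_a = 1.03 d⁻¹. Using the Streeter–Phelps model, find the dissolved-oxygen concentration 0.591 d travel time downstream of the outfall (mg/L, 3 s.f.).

Mixed DO = (17.5×7.44 + 2.45×1.86)/(17.5+2.45) = 134.8/19.95 = 6.755 mg/L.
Mixed L₀ = (17.5×1.74 + 2.45×179)/(19.95) = 469.0/19.95 = 23.51 mg/L.
Initial deficit D₀ = C_s − DO₀ = 8.45 − 6.755 = 1.695 mg/L.
D(0.591) = [0.171×23.51/(1.03−0.171)](e^(−0.171×0.591) − e^(−1.03×0.591)) + 1.695 e^(−1.03×0.591)
= 4.680 × (0.9039 − 0.5440) + 1.695 × 0.5440 = 2.606 mg/L.
DO = 8.45 − 2.606 = 5.844 mg/L.

DO ≈ 5.84 mg/L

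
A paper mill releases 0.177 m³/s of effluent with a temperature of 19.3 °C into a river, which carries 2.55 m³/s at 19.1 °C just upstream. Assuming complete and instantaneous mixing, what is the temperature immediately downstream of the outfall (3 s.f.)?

Flow-weighted mixing: C = (Q_r C_r + Q_w C_w)/(Q_r + Q_w)
= (2.55×19.1 + 0.177×19.3)/(2.55 + 0.177) = 52.12/2.727 = 19.11 °C.

19.1 °C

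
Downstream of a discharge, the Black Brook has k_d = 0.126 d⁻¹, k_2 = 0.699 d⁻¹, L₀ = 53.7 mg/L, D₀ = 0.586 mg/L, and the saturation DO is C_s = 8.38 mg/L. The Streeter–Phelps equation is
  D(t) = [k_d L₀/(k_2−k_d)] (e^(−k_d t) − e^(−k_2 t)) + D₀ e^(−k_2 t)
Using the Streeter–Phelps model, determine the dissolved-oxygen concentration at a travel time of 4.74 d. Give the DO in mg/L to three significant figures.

k_d L₀/(k_2−k_d) = 0.126×53.7/(0.699−0.126) = 6.766/0.5730 = 11.81 mg/L.
e^(−k_d t) = e^(−0.126×4.740) = 0.5503; e^(−k_2 t) = e^(−0.699×4.740) = 0.03640.
D = 11.81 × (0.5503 − 0.03640) + 0.586 × 0.03640 = 6.069 + 0.02133 = 6.090 mg/L.
DO = C_s − D = 8.38 − 6.090 = 2.290 mg/L.

DO ≈ 2.29 mg/L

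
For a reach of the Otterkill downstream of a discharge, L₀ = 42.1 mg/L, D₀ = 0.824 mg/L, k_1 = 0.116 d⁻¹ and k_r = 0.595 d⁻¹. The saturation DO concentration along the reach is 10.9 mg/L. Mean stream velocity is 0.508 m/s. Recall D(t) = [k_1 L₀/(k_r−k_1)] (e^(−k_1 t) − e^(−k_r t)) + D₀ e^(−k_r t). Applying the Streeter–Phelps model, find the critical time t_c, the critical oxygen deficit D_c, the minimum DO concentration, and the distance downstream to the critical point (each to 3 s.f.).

t_c ≈ 3.24 d; D_c ≈ 5.64 mg/L; min DO ≈ 5.26 mg/L; x_c ≈ 142 km

With k_r/k_1 = 5.129 and 1 − D₀(k_r−k_1)/(k_1 L₀) = 0.9192,
t_c = ln(5.129 × 0.9192) / (0.595 − 0.116) = ln(4.715) / 0.4790 = 1.551/0.4790 = 3.237 d.
D_c = (k_1/k_r) L₀ e^(−k_1 t_c) = (0.116/0.595) × 42.1 × e^(−0.116×3.237) = 0.1950 × 42.1 × 0.6869 = 5.638 mg/L.
Minimum DO = C_s − D_c = 10.9 − 5.638 = 5.262 mg/L.
x_c = v t_c = 0.508 m/s × 3.237 d × 86400 s/d = 142100 m ≈ 142 km.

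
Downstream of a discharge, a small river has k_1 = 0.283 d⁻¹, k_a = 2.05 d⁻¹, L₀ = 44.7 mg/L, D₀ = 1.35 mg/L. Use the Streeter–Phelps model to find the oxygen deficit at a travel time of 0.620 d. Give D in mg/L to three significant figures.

D ≈ 4.38 mg/L

k_1 L₀/(k_a−k_1) = 0.283×44.7/(2.05−0.283) = 12.65/1.767 = 7.159 mg/L.
e^(−k_1 t) = e^(−0.283×0.6200) = 0.8391; e^(−k_a t) = e^(−2.05×0.6200) = 0.2806.
D = 7.159 × (0.8391 − 0.2806) + 1.35 × 0.2806 = 3.998 + 0.3787 = 4.377 mg/L.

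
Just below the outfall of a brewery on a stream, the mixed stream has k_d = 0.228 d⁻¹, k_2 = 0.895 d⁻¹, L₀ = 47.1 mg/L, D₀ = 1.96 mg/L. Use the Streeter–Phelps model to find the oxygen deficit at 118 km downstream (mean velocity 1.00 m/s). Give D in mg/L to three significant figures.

D ≈ 7.63 mg/L

Travel time t = x/v = 118 km / (1.00 m/s) = 118000 m / 1.00 m/s = 118000 s = 1.366 d.
k_d L₀/(k_2−k_d) = 0.228×47.1/(0.895−0.228) = 10.74/0.6670 = 16.10 mg/L.
e^(−k_d t) = e^(−0.228×1.366) = 0.7324; e^(−k_2 t) = e^(−0.895×1.366) = 0.2945.
D = 16.10 × (0.7324 − 0.2945) + 1.96 × 0.2945 = 7.050 + 0.5773 = 7.627 mg/L.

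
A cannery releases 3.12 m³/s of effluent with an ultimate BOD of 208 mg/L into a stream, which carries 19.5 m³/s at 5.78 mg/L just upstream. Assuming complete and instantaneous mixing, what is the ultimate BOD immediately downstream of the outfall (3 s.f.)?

33.7 mg/L

Flow-weighted mixing: C = (Q_r C_r + Q_w C_w)/(Q_r + Q_w)
= (19.5×5.78 + 3.12×208)/(19.5 + 3.12) = 761.7/22.62 = 33.67 mg/L.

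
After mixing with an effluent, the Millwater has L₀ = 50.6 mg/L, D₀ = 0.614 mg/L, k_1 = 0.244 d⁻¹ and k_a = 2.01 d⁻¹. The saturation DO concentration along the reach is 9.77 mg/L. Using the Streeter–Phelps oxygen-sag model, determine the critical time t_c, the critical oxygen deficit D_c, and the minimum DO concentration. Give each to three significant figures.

With k_a/k_1 = 8.238 and 1 − D₀(k_a−k_1)/(k_1 L₀) = 0.9122,
t_c = ln(8.238 × 0.9122) / (2.01 − 0.244) = ln(7.514) / 1.766 = 2.017/1.766 = 1.142 d.
L(t_c) = L₀ e^(−k_1 t_c) = 50.6 × 0.7568 = 38.29 mg/L, and at the critical point k_a D_c = k_1 L, so D_c = (0.244/2.01) × 38.29 = 4.649 mg/L.
Minimum DO = C_s − D_c = 9.77 − 4.649 = 5.121 mg/L.

t_c ≈ 1.14 d; D_c ≈ 4.65 mg/L; min DO ≈ 5.12 mg/L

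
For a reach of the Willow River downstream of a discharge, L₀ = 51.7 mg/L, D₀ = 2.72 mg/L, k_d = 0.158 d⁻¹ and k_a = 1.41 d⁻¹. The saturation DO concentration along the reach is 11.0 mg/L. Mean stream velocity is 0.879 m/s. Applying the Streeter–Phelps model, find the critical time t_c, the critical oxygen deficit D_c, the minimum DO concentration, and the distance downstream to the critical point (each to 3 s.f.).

t_c = [1/(k_a−k_d)] ln[(k_a/k_d)(1 − D₀(k_a−k_d)/(k_d L₀))]
= [1/(1.41−0.158)] ln[(1.41/0.158)(1 − 2.72×1.252/(0.158×51.7))]
= (1/1.252) ln[8.924 × 0.5831] = 0.7987 × ln(5.204) = 0.7987 × 1.649 = 1.317 d.
D_c = (k_d/k_a) L₀ e^(−k_d t_c) = (0.158/1.41) × 51.7 × e^(−0.158×1.317) = 0.1121 × 51.7 × 0.8121 = 4.705 mg/L.
Minimum DO = C_s − D_c = 11.0 − 4.705 = 6.295 mg/L.
x_c = v t_c = 0.879 m/s × 1.317 d × 86400 s/d = 100000 m ≈ 100 km.

t_c ≈ 1.32 d; D_c ≈ 4.70 mg/L; min DO ≈ 6.30 mg/L; x_c ≈ 100 km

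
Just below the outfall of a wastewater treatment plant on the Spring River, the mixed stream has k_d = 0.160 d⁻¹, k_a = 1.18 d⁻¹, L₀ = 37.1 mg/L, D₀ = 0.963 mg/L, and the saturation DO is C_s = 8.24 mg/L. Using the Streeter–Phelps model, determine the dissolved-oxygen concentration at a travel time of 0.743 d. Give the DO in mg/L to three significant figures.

k_d L₀/(k_a−k_d) = 0.160×37.1/(1.18−0.160) = 5.936/1.020 = 5.820 mg/L.
e^(−k_d t) = e^(−0.160×0.7430) = 0.8879; e^(−k_a t) = e^(−1.18×0.7430) = 0.4161.
D = 5.820 × (0.8879 − 0.4161) + 0.963 × 0.4161 = 2.746 + 0.4007 = 3.146 mg/L.
DO = C_s − D = 8.24 − 3.146 = 5.094 mg/L.

DO ≈ 5.09 mg/L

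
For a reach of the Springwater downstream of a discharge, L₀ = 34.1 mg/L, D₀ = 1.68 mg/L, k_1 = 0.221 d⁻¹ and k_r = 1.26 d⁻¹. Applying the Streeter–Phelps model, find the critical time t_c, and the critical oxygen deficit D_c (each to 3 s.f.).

t_c ≈ 1.42 d; D_c ≈ 4.37 mg/L

With k_r/k_1 = 5.701 and 1 − D₀(k_r−k_1)/(k_1 L₀) = 0.7684,
t_c = ln(5.701 × 0.7684) / (1.26 − 0.221) = ln(4.381) / 1.039 = 1.477/1.039 = 1.422 d.
D_c = (k_1/k_r) L₀ e^(−k_1 t_c) = (0.221/1.26) × 34.1 × e^(−0.221×1.422) = 0.1754 × 34.1 × 0.7304 = 4.368 mg/L.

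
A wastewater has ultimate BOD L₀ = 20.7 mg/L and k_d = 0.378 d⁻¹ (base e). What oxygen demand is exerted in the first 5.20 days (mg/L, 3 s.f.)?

y ≈ 17.8 mg/L

y_t = L₀(1 − e^(−k_d t)) = 20.7 × (1 − e^(−0.378×5.20))
= 20.7 × (1 − 0.1401) = 20.7 × 0.8599 = 17.80 mg/L.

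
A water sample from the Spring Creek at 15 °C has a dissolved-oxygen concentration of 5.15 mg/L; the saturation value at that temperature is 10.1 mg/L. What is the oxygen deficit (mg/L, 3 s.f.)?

D = C_s − C = 10.1 − 5.15 = 4.95 mg/L.

D ≈ 4.95 mg/L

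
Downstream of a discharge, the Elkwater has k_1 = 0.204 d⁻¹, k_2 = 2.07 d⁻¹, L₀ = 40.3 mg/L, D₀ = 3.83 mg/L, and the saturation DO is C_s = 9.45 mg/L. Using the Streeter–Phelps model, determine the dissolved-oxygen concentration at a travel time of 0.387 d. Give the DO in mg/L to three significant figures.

k_1 L₀/(k_2−k_1) = 0.204×40.3/(2.07−0.204) = 8.221/1.866 = 4.406 mg/L.
e^(−k_1 t) = e^(−0.204×0.3870) = 0.9241; e^(−k_2 t) = e^(−2.07×0.3870) = 0.4488.
D = 4.406 × (0.9241 − 0.4488) + 3.83 × 0.4488 = 2.094 + 1.719 = 3.813 mg/L.
DO = C_s − D = 9.45 − 3.813 = 5.637 mg/L.

DO ≈ 5.64 mg/L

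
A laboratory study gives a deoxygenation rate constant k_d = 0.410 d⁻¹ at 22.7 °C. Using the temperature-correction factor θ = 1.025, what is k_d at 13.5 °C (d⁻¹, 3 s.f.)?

k_d ≈ 0.327 d⁻¹

k_d(T₂) = k_d(T₁) · θ^(T₂−T₁) = 0.410 × 1.025^(13.5−22.7)
= 0.410 × 1.025^-9.20 = 0.410 × 0.7968 = 0.3267 d⁻¹.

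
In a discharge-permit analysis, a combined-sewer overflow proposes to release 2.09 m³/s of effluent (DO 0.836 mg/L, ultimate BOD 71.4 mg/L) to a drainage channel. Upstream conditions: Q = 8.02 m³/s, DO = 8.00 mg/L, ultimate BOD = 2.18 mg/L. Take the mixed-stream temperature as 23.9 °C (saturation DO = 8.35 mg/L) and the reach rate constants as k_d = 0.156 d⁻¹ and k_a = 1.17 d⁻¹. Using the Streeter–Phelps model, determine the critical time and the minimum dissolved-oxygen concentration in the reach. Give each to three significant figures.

t_c ≈ 0.725 d; minimum DO ≈ 6.39 mg/L

Mixed DO = (8.02×8.00 + 2.09×0.836)/(8.02+2.09) = 65.91/10.11 = 6.519 mg/L.
Mixed L₀ = (8.02×2.18 + 2.09×71.4)/(10.11) = 166.7/10.11 = 16.49 mg/L.
Initial deficit D₀ = C_s − DO₀ = 8.35 − 6.519 = 1.831 mg/L.
t_c = (1/1.014) ln[(1.17/0.156)(1 − 1.831×1.014/(0.156×16.49))] = 0.9862 × ln(2.087) = 0.7255 d.
D_c = (0.156/1.17) × 16.49 × e^(−0.156×0.7255) = 0.1333 × 16.49 × 0.8930 = 1.963 mg/L.
Minimum DO = 8.35 − 1.963 = 6.387 mg/L.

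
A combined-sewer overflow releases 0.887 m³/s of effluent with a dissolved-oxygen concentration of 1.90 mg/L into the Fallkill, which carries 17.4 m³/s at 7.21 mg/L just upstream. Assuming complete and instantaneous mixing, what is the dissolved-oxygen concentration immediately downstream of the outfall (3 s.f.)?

Flow-weighted mixing: C = (Q_r C_r + Q_w C_w)/(Q_r + Q_w)
= (17.4×7.21 + 0.887×1.90)/(17.4 + 0.887) = 127.1/18.29 = 6.952 mg/L.

6.95 mg/L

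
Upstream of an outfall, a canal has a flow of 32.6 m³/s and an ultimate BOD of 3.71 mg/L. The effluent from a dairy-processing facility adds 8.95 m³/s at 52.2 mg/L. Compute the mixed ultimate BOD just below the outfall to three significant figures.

Flow-weighted mixing: C = (Q_r C_r + Q_w C_w)/(Q_r + Q_w)
= (32.6×3.71 + 8.95×52.2)/(32.6 + 8.95) = 588.1/41.55 = 14.15 mg/L.

14.2 mg/L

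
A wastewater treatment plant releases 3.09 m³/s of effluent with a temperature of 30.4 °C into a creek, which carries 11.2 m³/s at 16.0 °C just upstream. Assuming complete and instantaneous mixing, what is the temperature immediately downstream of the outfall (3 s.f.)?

Flow-weighted mixing: C = (Q_r C_r + Q_w C_w)/(Q_r + Q_w)
= (11.2×16.0 + 3.09×30.4)/(11.2 + 3.09) = 273.1/14.29 = 19.11 °C.

19.1 °C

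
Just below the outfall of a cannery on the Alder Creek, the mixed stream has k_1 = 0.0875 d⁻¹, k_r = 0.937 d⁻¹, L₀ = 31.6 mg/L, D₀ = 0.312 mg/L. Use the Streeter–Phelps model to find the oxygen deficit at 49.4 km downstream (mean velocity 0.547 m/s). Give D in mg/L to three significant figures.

Travel time t = x/v = 49.4 km / (0.547 m/s) = 49400 m / 0.547 m/s = 90310 s = 1.045 d.
k_1 L₀/(k_r−k_1) = 0.0875×31.6/(0.937−0.0875) = 2.765/0.8495 = 3.255 mg/L.
e^(−k_1 t) = e^(−0.0875×1.045) = 0.9126; e^(−k_r t) = e^(−0.937×1.045) = 0.3755.
D = 3.255 × (0.9126 − 0.3755) + 0.312 × 0.3755 = 1.748 + 0.1172 = 1.865 mg/L.

D ≈ 1.87 mg/L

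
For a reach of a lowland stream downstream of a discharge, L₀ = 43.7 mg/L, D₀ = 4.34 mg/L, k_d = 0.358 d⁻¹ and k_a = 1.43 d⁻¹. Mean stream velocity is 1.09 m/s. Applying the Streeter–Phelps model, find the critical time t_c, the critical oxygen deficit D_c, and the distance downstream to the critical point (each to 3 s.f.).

t_c = [1/(k_a−k_d)] ln[(k_a/k_d)(1 − D₀(k_a−k_d)/(k_d L₀))]
= [1/(1.43−0.358)] ln[(1.43/0.358)(1 − 4.34×1.072/(0.358×43.7))]
= (1/1.072) ln[3.994 × 0.7026] = 0.9328 × ln(2.807) = 0.9328 × 1.032 = 0.9626 d.
L(t_c) = L₀ e^(−k_d t_c) = 43.7 × 0.7085 = 30.96 mg/L, and at the critical point k_a D_c = k_d L, so D_c = (0.358/1.43) × 30.96 = 7.751 mg/L.
x_c = v t_c = 1.09 m/s × 0.9626 d × 86400 s/d = 90660 m ≈ 90.7 km.

t_c ≈ 0.963 d; D_c ≈ 7.75 mg/L; x_c ≈ 90.7 km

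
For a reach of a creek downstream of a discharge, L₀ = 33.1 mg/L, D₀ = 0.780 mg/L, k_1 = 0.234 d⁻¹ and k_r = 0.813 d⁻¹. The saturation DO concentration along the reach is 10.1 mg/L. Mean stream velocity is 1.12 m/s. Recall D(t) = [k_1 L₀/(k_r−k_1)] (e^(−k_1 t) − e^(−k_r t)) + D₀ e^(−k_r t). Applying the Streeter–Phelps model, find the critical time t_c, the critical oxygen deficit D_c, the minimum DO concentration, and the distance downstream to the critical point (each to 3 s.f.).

t_c ≈ 2.05 d; D_c ≈ 5.90 mg/L; min DO ≈ 4.20 mg/L; x_c ≈ 198 km

At the critical point dD/dt = 0, so k_1 L₀ e^(−k_1 t) = k_r D. Substituting D(t) from the Streeter–Phelps equation and solving for t gives
t_c = ln[(k_r/k_1)(1 − D₀(k_r−k_1)/(k_1 L₀))] / (k_r−k_1).
Here k_r−k_1 = 0.5790 d⁻¹ and 1 − D₀(k_r−k_1)/(k_1 L₀) = 1 − 0.780×0.5790/(0.234×33.1) = 0.9417, so
t_c = ln(3.474 × 0.9417) / 0.5790 = 1.185 / 0.5790 = 2.047 d.
L(t_c) = L₀ e^(−k_1 t_c) = 33.1 × 0.6194 = 20.50 mg/L, and at the critical point k_r D_c = k_1 L, so D_c = (0.234/0.813) × 20.50 = 5.901 mg/L.
Minimum DO = C_s − D_c = 10.1 − 5.901 = 4.199 mg/L.
x_c = v t_c = 1.12 m/s × 2.047 d × 86400 s/d = 198100 m ≈ 198 km.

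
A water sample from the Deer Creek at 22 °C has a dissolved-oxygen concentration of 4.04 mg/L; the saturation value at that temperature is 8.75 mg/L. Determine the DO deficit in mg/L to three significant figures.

D ≈ 4.71 mg/L

D = C_s − C = 8.75 − 4.04 = 4.71 mg/L.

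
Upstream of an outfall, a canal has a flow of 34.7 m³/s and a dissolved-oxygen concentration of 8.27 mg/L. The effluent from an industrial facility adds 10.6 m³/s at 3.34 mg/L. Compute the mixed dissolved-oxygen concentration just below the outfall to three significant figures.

Flow-weighted mixing: C = (Q_r C_r + Q_w C_w)/(Q_r + Q_w)
= (34.7×8.27 + 10.6×3.34)/(34.7 + 10.6) = 322.4/45.30 = 7.116 mg/L.

7.12 mg/L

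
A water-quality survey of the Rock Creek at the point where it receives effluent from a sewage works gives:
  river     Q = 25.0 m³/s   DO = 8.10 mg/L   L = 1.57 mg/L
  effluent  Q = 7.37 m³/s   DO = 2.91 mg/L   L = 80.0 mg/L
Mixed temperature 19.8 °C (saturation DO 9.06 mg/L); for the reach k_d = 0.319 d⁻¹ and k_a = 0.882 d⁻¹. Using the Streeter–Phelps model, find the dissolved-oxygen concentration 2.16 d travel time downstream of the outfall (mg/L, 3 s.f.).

Mixed DO = (25.0×8.10 + 7.37×2.91)/(25.0+7.37) = 223.9/32.37 = 6.918 mg/L.
Mixed L₀ = (25.0×1.57 + 7.37×80.0)/(32.37) = 628.9/32.37 = 19.43 mg/L.
Initial deficit D₀ = C_s − DO₀ = 9.06 − 6.918 = 2.142 mg/L.
D(2.16) = [0.319×19.43/(0.882−0.319)](e^(−0.319×2.16) − e^(−0.882×2.16)) + 2.142 e^(−0.882×2.16)
= 11.01 × (0.5021 − 0.1488) + 2.142 × 0.1488 = 4.207 mg/L.
DO = 9.06 − 4.207 = 4.853 mg/L.

DO ≈ 4.85 mg/L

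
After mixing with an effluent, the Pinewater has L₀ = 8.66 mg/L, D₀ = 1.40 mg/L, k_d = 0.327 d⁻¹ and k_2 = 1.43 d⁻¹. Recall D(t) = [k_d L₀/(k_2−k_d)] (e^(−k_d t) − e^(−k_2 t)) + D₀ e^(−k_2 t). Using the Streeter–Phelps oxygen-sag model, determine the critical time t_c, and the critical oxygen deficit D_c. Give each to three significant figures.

t_c ≈ 0.623 d; D_c ≈ 1.62 mg/L

At the critical point dD/dt = 0, so k_d L₀ e^(−k_d t) = k_2 D. Substituting D(t) from the Streeter–Phelps equation and solving for t gives
t_c = ln[(k_2/k_d)(1 − D₀(k_2−k_d)/(k_d L₀))] / (k_2−k_d).
Here k_2−k_d = 1.103 d⁻¹ and 1 − D₀(k_2−k_d)/(k_d L₀) = 1 − 1.40×1.103/(0.327×8.66) = 0.4547, so
t_c = ln(4.373 × 0.4547) / 1.103 = 0.6873 / 1.103 = 0.6232 d.
L(t_c) = L₀ e^(−k_d t_c) = 8.66 × 0.8156 = 7.064 mg/L, and at the critical point k_2 D_c = k_d L, so D_c = (0.327/1.43) × 7.064 = 1.615 mg/L.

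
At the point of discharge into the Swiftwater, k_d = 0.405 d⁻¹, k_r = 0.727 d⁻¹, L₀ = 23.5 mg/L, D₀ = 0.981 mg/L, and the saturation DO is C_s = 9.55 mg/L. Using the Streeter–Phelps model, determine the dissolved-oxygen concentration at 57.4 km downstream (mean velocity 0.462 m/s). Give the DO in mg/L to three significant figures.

Travel time t = x/v = 57.4 km / (0.462 m/s) = 57400 m / 0.462 m/s = 124200 s = 1.438 d.
k_d L₀/(k_r−k_d) = 0.405×23.5/(0.727−0.405) = 9.518/0.3220 = 29.56 mg/L.
e^(−k_d t) = e^(−0.405×1.438) = 0.5586; e^(−k_r t) = e^(−0.727×1.438) = 0.3515.
D = 29.56 × (0.5586 − 0.3515) + 0.981 × 0.3515 = 6.119 + 0.3449 = 6.464 mg/L.
DO = C_s − D = 9.55 − 6.464 = 3.086 mg/L.

DO ≈ 3.09 mg/L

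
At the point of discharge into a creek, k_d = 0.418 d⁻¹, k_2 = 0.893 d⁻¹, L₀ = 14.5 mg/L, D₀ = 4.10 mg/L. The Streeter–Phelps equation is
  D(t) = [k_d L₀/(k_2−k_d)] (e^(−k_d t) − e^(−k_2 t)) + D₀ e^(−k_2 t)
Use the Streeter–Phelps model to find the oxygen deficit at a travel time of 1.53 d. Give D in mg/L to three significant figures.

D ≈ 4.52 mg/L

k_d L₀/(k_2−k_d) = 0.418×14.5/(0.893−0.418) = 6.061/0.4750 = 12.76 mg/L.
e^(−k_d t) = e^(−0.418×1.530) = 0.5275; e^(−k_2 t) = e^(−0.893×1.530) = 0.2551.
D = 12.76 × (0.5275 − 0.2551) + 4.10 × 0.2551 = 3.477 + 1.046 = 4.523 mg/L.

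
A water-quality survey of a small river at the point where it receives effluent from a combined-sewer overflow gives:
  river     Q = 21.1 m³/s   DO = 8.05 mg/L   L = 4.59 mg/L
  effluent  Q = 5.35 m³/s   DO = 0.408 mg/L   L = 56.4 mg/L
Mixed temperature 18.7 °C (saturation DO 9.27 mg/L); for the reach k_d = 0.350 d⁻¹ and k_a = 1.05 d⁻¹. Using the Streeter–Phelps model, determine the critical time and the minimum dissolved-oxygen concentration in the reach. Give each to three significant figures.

t_c ≈ 0.916 d; minimum DO ≈ 5.62 mg/L

Mixed DO = (21.1×8.05 + 5.35×0.408)/(21.1+5.35) = 172.0/26.45 = 6.504 mg/L.
Mixed L₀ = (21.1×4.59 + 5.35×56.4)/(26.45) = 398.6/26.45 = 15.07 mg/L.
Initial deficit D₀ = C_s − DO₀ = 9.27 − 6.504 = 2.766 mg/L.
t_c = (1/0.7000) ln[(1.05/0.350)(1 − 2.766×0.7000/(0.350×15.07))] = 1.429 × ln(1.899) = 0.9160 d.
D_c = (0.350/1.05) × 15.07 × e^(−0.350×0.9160) = 0.3333 × 15.07 × 0.7257 = 3.645 mg/L.
Minimum DO = 9.27 − 3.645 = 5.625 mg/L.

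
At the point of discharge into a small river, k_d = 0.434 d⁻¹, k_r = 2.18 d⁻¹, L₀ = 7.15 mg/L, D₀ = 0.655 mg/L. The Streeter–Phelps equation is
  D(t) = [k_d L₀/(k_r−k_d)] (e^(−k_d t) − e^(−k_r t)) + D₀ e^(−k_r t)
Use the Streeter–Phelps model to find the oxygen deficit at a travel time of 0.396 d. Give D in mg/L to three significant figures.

k_d L₀/(k_r−k_d) = 0.434×7.15/(2.18−0.434) = 3.103/1.746 = 1.777 mg/L.
e^(−k_d t) = e^(−0.434×0.3960) = 0.8421; e^(−k_r t) = e^(−2.18×0.3960) = 0.4218.
D = 1.777 × (0.8421 − 0.4218) + 0.655 × 0.4218 = 0.7470 + 0.2763 = 1.023 mg/L.

D ≈ 1.02 mg/L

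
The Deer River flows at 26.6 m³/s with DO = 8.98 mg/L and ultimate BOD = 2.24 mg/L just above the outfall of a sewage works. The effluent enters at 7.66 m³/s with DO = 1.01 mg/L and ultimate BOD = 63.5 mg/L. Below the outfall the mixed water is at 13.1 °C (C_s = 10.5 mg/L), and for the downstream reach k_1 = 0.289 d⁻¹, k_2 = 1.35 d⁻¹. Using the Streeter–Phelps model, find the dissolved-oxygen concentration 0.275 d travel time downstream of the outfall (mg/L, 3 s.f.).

Mixed DO = (26.6×8.98 + 7.66×1.01)/(26.6+7.66) = 246.6/34.26 = 7.198 mg/L.
Mixed L₀ = (26.6×2.24 + 7.66×63.5)/(34.26) = 546.0/34.26 = 15.94 mg/L.
Initial deficit D₀ = C_s − DO₀ = 10.5 − 7.198 = 3.302 mg/L.
D(0.275) = [0.289×15.94/(1.35−0.289)](e^(−0.289×0.275) − e^(−1.35×0.275)) + 3.302 e^(−1.35×0.275)
= 4.341 × (0.9236 − 0.6899) + 3.302 × 0.6899 = 3.293 mg/L.
DO = 10.5 − 3.293 = 7.207 mg/L.

DO ≈ 7.21 mg/L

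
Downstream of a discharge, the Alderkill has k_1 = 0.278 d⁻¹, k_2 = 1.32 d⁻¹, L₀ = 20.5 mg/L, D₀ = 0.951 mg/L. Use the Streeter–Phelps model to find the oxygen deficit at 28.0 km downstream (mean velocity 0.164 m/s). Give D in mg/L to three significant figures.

Travel time t = x/v = 28.0 km / (0.164 m/s) = 28000 m / 0.164 m/s = 170700 s = 1.976 d.
k_1 L₀/(k_2−k_1) = 0.278×20.5/(1.32−0.278) = 5.699/1.042 = 5.469 mg/L.
e^(−k_1 t) = e^(−0.278×1.976) = 0.5773; e^(−k_2 t) = e^(−1.32×1.976) = 0.07365.
D = 5.469 × (0.5773 − 0.07365) + 0.951 × 0.07365 = 2.755 + 0.07004 = 2.825 mg/L.

D ≈ 2.82 mg/L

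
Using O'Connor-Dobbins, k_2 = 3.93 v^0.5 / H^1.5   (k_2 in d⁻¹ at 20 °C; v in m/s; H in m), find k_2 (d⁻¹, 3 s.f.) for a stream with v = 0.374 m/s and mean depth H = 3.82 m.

k_2 = 3.93 × 0.374^0.5 / 3.82^1.5 = 3.93 × 0.6116 / 7.466 = 0.3219 d⁻¹.

k_2 ≈ 0.322 d⁻¹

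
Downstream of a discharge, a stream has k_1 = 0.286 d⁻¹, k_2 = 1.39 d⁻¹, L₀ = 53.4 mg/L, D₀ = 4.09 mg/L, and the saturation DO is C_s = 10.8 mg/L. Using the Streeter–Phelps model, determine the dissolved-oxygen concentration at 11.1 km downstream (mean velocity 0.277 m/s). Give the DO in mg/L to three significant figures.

Travel time t = x/v = 11.1 km / (0.277 m/s) = 11100 m / 0.277 m/s = 40070 s = 0.4638 d.
k_1 L₀/(k_2−k_1) = 0.286×53.4/(1.39−0.286) = 15.27/1.104 = 13.83 mg/L.
e^(−k_1 t) = e^(−0.286×0.4638) = 0.8758; e^(−k_2 t) = e^(−1.39×0.4638) = 0.5248.
D = 13.83 × (0.8758 − 0.5248) + 4.09 × 0.5248 = 4.855 + 2.147 = 7.001 mg/L.
DO = C_s − D = 10.8 − 7.001 = 3.799 mg/L.

DO ≈ 3.80 mg/L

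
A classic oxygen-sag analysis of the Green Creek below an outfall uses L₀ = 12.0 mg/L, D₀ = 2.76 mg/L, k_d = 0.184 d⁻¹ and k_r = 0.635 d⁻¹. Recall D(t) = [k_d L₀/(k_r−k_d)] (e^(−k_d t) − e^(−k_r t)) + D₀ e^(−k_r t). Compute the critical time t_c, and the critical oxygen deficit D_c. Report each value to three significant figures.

With k_r/k_d = 3.451 and 1 − D₀(k_r−k_d)/(k_d L₀) = 0.4363,
t_c = ln(3.451 × 0.4363) / (0.635 − 0.184) = ln(1.506) / 0.4510 = 0.4091/0.4510 = 0.9072 d.
L(t_c) = L₀ e^(−k_d t_c) = 12.0 × 0.8463 = 10.16 mg/L, and at the critical point k_r D_c = k_d L, so D_c = (0.184/0.635) × 10.16 = 2.943 mg/L.

t_c ≈ 0.907 d; D_c ≈ 2.94 mg/L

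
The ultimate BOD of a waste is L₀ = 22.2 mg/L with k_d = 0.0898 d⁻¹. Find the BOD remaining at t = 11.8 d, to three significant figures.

L ≈ 7.69 mg/L

L_t = L₀ e^(−k_d t) = 22.2 × e^(−0.0898×11.8) = 22.2 × 0.3466 = 7.694 mg/L.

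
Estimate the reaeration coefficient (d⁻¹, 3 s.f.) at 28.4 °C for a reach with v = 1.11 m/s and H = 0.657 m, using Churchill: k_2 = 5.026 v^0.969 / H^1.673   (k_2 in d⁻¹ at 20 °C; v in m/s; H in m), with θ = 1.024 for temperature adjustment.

k_2 ≈ 13.7 d⁻¹

k_2(20) = 5.026 × 1.11^0.969 / 0.657^1.673 = 5.026 × 1.106 / 0.4952 = 11.23 d⁻¹.
k_2(28.4) = 11.23 × 1.024^(28.4−20) = 11.23 × 1.220 = 13.70 d⁻¹.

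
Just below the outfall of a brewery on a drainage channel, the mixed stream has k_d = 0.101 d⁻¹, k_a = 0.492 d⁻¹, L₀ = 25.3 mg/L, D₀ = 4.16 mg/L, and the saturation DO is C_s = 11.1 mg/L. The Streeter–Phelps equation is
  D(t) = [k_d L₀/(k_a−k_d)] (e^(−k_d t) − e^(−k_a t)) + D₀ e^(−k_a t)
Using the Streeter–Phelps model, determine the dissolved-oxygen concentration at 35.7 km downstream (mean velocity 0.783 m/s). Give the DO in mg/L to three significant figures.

DO ≈ 6.74 mg/L

Travel time t = x/v = 35.7 km / (0.783 m/s) = 35700 m / 0.783 m/s = 45590 s = 0.5277 d.
k_d L₀/(k_a−k_d) = 0.101×25.3/(0.492−0.101) = 2.555/0.3910 = 6.535 mg/L.
e^(−k_d t) = e^(−0.101×0.5277) = 0.9481; e^(−k_a t) = e^(−0.492×0.5277) = 0.7713.
D = 6.535 × (0.9481 − 0.7713) + 4.16 × 0.7713 = 1.155 + 3.209 = 4.364 mg/L.
DO = C_s − D = 11.1 − 4.364 = 6.736 mg/L.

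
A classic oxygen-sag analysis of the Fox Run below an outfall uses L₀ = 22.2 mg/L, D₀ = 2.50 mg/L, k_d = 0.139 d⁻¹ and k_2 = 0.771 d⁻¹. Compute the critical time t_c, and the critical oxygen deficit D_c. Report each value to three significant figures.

t_c ≈ 1.58 d; D_c ≈ 3.22 mg/L

t_c = [1/(k_2−k_d)] ln[(k_2/k_d)(1 − D₀(k_2−k_d)/(k_d L₀))]
= [1/(0.771−0.139)] ln[(0.771/0.139)(1 − 2.50×0.6320/(0.139×22.2))]
= (1/0.6320) ln[5.547 × 0.4880] = 1.582 × ln(2.707) = 1.582 × 0.9957 = 1.576 d.
L(t_c) = L₀ e^(−k_d t_c) = 22.2 × 0.8033 = 17.83 mg/L, and at the critical point k_2 D_c = k_d L, so D_c = (0.139/0.771) × 17.83 = 3.215 mg/L.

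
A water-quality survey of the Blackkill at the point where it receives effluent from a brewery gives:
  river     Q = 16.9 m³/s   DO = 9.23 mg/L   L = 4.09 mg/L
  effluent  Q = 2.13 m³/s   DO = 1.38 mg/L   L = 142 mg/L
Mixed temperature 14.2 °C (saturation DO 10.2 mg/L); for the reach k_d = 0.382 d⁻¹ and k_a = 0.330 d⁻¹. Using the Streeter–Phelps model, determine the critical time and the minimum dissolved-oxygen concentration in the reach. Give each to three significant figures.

Mixed DO = (16.9×9.23 + 2.13×1.38)/(16.9+2.13) = 158.9/19.03 = 8.351 mg/L.
Mixed L₀ = (16.9×4.09 + 2.13×142)/(19.03) = 371.6/19.03 = 19.53 mg/L.
Initial deficit D₀ = C_s − DO₀ = 10.2 − 8.351 = 1.849 mg/L.
t_c = (1/-0.05200) ln[(0.330/0.382)(1 − 1.849×-0.05200/(0.382×19.53))] = -19.23 × ln(0.8750) = 2.568 d.
D_c = (0.382/0.330) × 19.53 × e^(−0.382×2.568) = 1.158 × 19.53 × 0.3750 = 8.476 mg/L.
Minimum DO = 10.2 − 8.476 = 1.724 mg/L.

t_c ≈ 2.57 d; minimum DO ≈ 1.72 mg/L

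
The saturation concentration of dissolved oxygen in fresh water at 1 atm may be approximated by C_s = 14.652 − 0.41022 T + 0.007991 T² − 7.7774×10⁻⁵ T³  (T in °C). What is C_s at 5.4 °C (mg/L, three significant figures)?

C_s = 14.652 − 0.41022×5.4 + 0.007991×5.4² − 7.7774×10⁻⁵×5.4³ = 12.66 mg/L.

C_s ≈ 12.7 mg/L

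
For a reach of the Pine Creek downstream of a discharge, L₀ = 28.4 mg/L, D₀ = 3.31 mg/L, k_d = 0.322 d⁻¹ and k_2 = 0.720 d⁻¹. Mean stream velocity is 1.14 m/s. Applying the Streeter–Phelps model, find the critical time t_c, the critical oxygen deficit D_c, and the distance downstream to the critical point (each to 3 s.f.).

t_c = [1/(k_2−k_d)] ln[(k_2/k_d)(1 − D₀(k_2−k_d)/(k_d L₀))]
= [1/(0.720−0.322)] ln[(0.720/0.322)(1 − 3.31×0.3980/(0.322×28.4))]
= (1/0.3980) ln[2.236 × 0.8559] = 2.513 × ln(1.914) = 2.513 × 0.6491 = 1.631 d.
L(t_c) = L₀ e^(−k_d t_c) = 28.4 × 0.5914 = 16.80 mg/L, and at the critical point k_2 D_c = k_d L, so D_c = (0.322/0.720) × 16.80 = 7.512 mg/L.
x_c = v t_c = 1.14 m/s × 1.631 d × 86400 s/d = 160600 m ≈ 161 km.

t_c ≈ 1.63 d; D_c ≈ 7.51 mg/L; x_c ≈ 161 km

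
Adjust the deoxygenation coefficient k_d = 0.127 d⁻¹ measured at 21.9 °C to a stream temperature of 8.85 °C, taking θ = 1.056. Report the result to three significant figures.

k_d ≈ 0.0624 d⁻¹

k_d(T₂) = k_d(T₁) · θ^(T₂−T₁) = 0.127 × 1.056^(8.85−21.9)
= 0.127 × 1.056^-13.0 = 0.127 × 0.4911 = 0.06237 d⁻¹.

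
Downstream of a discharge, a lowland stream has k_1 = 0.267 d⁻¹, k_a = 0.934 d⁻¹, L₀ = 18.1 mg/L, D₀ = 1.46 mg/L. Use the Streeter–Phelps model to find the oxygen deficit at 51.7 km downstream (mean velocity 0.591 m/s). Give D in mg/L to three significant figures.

Travel time t = x/v = 51.7 km / (0.591 m/s) = 51700 m / 0.591 m/s = 87480 s = 1.012 d.
k_1 L₀/(k_a−k_1) = 0.267×18.1/(0.934−0.267) = 4.833/0.6670 = 7.245 mg/L.
e^(−k_1 t) = e^(−0.267×1.012) = 0.7631; e^(−k_a t) = e^(−0.934×1.012) = 0.3884.
D = 7.245 × (0.7631 − 0.3884) + 1.46 × 0.3884 = 2.715 + 0.5671 = 3.282 mg/L.

D ≈ 3.28 mg/L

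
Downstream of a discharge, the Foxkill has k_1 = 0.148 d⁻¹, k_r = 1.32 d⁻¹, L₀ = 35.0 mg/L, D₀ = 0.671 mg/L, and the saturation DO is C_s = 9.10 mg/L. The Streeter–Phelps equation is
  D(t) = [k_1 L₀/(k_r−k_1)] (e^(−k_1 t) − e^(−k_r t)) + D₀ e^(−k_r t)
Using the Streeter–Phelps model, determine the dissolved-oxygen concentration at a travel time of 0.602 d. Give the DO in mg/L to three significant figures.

k_1 L₀/(k_r−k_1) = 0.148×35.0/(1.32−0.148) = 5.180/1.172 = 4.420 mg/L.
e^(−k_1 t) = e^(−0.148×0.6020) = 0.9148; e^(−k_r t) = e^(−1.32×0.6020) = 0.4517.
D = 4.420 × (0.9148 − 0.4517) + 0.671 × 0.4517 = 2.046 + 0.3031 = 2.350 mg/L.
DO = C_s − D = 9.10 − 2.350 = 6.750 mg/L.

DO ≈ 6.75 mg/L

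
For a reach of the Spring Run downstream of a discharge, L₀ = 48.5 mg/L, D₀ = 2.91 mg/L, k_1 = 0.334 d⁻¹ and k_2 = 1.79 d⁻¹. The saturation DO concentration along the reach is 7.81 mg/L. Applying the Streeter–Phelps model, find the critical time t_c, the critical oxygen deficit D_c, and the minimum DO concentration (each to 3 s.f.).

t_c ≈ 0.945 d; D_c ≈ 6.60 mg/L; min DO ≈ 1.21 mg/L

t_c = [1/(k_2−k_1)] ln[(k_2/k_1)(1 − D₀(k_2−k_1)/(k_1 L₀))]
= [1/(1.79−0.334)] ln[(1.79/0.334)(1 − 2.91×1.456/(0.334×48.5))]
= (1/1.456) ln[5.359 × 0.7384] = 0.6868 × ln(3.958) = 0.6868 × 1.376 = 0.9448 d.
D_c = (k_1/k_2) L₀ e^(−k_1 t_c) = (0.334/1.79) × 48.5 × e^(−0.334×0.9448) = 0.1866 × 48.5 × 0.7294 = 6.601 mg/L.
Minimum DO = C_s − D_c = 7.81 − 6.601 = 1.209 mg/L.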